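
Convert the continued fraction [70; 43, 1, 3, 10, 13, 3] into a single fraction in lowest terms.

5061602/72285

a_0 = 70: 70/1
a_1 = 43: 3011/43
a_2 = 1: 3081/44
a_3 = 3: 12254/175
a_4 = 10: 125621/1794
a_5 = 13: 1645327/23497
a_6 = 3: 5061602/72285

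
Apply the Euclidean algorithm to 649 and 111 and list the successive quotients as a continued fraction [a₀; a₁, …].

[5; 1, 5, 1, 1, 8]

649 = 5·111 + 94, so a_0 = 5
111 = 1·94 + 17, so a_1 = 1
94 = 5·17 + 9, so a_2 = 5
17 = 1·9 + 8, so a_3 = 1
9 = 1·8 + 1, so a_4 = 1
8 = 8·1 + 0, so a_5 = 8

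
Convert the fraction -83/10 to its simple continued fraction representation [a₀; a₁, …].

[-9; 1, 2, 3]

Run the Euclidean algorithm, recording each quotient:
-83 ÷ 10 → quotient -9, remainder 7
10 ÷ 7 → quotient 1, remainder 3
7 ÷ 3 → quotient 2, remainder 1
3 ÷ 1 → quotient 3, remainder 0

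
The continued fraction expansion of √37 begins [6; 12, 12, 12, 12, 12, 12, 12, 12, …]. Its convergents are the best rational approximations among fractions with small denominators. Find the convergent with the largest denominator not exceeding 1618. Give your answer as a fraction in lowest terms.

882/145

List convergents until the denominator exceeds the bound:
a_0 = 6: 6/1  (≤ bound)
a_1 = 12: 73/12  (≤ bound)
a_2 = 12: 882/145  (≤ bound)
a_3 = 12: 10657/1752  (> 1618, stop)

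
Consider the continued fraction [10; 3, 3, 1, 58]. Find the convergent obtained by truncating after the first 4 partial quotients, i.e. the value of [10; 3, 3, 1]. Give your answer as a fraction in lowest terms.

Work from the innermost term outward:
Start with 1.
3 + 1/(1/1) = 3 + 1/1 = 4/1
3 + 1/(4/1) = 3 + 1/4 = 13/4
10 + 1/(13/4) = 10 + 4/13 = 134/13

134/13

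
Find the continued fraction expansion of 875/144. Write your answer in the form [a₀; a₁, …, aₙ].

875 = 6·144 + 11, so a_0 = 6
144 = 13·11 + 1, so a_1 = 13
11 = 11·1 + 0, so a_2 = 11

[6; 13, 11]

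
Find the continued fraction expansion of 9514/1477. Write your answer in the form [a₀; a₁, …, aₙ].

Run the Euclidean algorithm, recording each quotient:
9514 = 6·1477 + 652, so a_0 = 6
1477 = 2·652 + 173, so a_1 = 2
652 = 3·173 + 133, so a_2 = 3
173 = 1·133 + 40, so a_3 = 1
133 = 3·40 + 13, so a_4 = 3
40 = 3·13 + 1, so a_5 = 3
13 = 13·1 + 0, so a_6 = 13

[6; 2, 3, 1, 3, 3, 13]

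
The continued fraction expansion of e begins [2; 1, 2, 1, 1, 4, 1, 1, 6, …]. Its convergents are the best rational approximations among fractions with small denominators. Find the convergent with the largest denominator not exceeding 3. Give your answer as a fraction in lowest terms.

List convergents until the denominator exceeds the bound:
a_0 = 2: 2/1  (≤ bound)
a_1 = 1: 3/1  (≤ bound)
a_2 = 2: 8/3  (≤ bound)
a_3 = 1: 11/4  (> 3, stop)

8/3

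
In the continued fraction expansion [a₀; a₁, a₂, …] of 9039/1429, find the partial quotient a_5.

11

9039 = 6·1429 + 465, so a_0 = 6
1429 = 3·465 + 34, so a_1 = 3
465 = 13·34 + 23, so a_2 = 13
34 = 1·23 + 11, so a_3 = 1
23 = 2·11 + 1, so a_4 = 2
11 = 11·1 + 0, so a_5 = 11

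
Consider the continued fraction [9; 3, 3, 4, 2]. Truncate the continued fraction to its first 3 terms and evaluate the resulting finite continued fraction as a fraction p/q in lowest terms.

Starting at the tail and folding back:
Start with 3.
3 + 1/(3/1) = 3 + 1/3 = 10/3
9 + 1/(10/3) = 9 + 3/10 = 93/10

93/10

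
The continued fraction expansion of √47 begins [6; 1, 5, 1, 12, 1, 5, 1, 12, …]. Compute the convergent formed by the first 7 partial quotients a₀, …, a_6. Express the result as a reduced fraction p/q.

a_0 = 6: 6/1
a_1 = 1: 7/1
a_2 = 5: 41/6
a_3 = 1: 48/7
a_4 = 12: 617/90
a_5 = 1: 665/97
a_6 = 5: 3942/575

3942/575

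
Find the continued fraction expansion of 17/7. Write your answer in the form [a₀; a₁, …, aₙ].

Repeatedly divide and take the remainder:
⌊17/7⌋ = 2, remainder 3
⌊7/3⌋ = 2, remainder 1
⌊3/1⌋ = 3, remainder 0

[2; 2, 3]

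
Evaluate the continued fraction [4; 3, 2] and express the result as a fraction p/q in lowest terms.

Starting at the tail and folding back:
Start with 2.
3 + 1/(2/1) = 3 + 1/2 = 7/2
4 + 1/(7/2) = 4 + 2/7 = 30/7

30/7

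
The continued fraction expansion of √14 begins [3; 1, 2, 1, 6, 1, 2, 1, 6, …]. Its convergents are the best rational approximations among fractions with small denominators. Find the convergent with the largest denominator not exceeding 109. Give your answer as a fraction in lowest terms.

a_0 = 3: 3/1  (≤ bound)
a_1 = 1: 4/1  (≤ bound)
a_2 = 2: 11/3  (≤ bound)
a_3 = 1: 15/4  (≤ bound)
a_4 = 6: 101/27  (≤ bound)
a_5 = 1: 116/31  (≤ bound)
a_6 = 2: 333/89  (≤ bound)
a_7 = 1: 449/120  (> 109, stop)

333/89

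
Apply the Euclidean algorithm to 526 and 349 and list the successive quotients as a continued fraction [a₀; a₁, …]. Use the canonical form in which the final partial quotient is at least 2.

Run the Euclidean algorithm, recording each quotient:
⌊526/349⌋ = 1, remainder 177
⌊349/177⌋ = 1, remainder 172
⌊177/172⌋ = 1, remainder 5
⌊172/5⌋ = 34, remainder 2
⌊5/2⌋ = 2, remainder 1
⌊2/1⌋ = 2, remainder 0

[1; 1, 1, 34, 2, 2]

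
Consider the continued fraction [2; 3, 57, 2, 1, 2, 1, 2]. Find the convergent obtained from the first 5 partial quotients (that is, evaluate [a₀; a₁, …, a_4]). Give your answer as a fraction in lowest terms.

1210/519

a_0 = 2: 2/1
a_1 = 3: 7/3
a_2 = 57: 401/172
a_3 = 2: 809/347
a_4 = 1: 1210/519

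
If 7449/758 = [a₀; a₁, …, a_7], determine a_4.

⌊7449/758⌋ = 9, remainder 627
⌊758/627⌋ = 1, remainder 131
⌊627/131⌋ = 4, remainder 103
⌊131/103⌋ = 1, remainder 28
⌊103/28⌋ = 3, remainder 19

3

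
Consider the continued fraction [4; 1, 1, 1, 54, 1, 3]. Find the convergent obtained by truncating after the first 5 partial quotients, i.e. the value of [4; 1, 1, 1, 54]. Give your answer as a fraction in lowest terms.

765/164

Start with 54.
1 + 1/(54/1) = 1 + 1/54 = 55/54
1 + 1/(55/54) = 1 + 54/55 = 109/55
1 + 1/(109/55) = 1 + 55/109 = 164/109
4 + 1/(164/109) = 4 + 109/164 = 765/164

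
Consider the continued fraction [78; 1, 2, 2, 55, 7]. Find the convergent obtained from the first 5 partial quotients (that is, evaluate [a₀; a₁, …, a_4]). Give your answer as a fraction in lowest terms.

Start with 55.
2 + 1/(55/1) = 2 + 1/55 = 111/55
2 + 1/(111/55) = 2 + 55/111 = 277/111
1 + 1/(277/111) = 1 + 111/277 = 388/277
78 + 1/(388/277) = 78 + 277/388 = 30541/388

30541/388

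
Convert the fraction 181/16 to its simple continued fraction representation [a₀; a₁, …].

[11; 3, 5]

Repeatedly divide and take the remainder:
⌊181/16⌋ = 11, remainder 5
⌊16/5⌋ = 3, remainder 1
⌊5/1⌋ = 5, remainder 0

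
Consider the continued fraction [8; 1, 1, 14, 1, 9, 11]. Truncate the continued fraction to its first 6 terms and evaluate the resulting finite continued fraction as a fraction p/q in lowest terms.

Start with 9.
1 + 1/(9/1) = 1 + 1/9 = 10/9
14 + 1/(10/9) = 14 + 9/10 = 149/10
1 + 1/(149/10) = 1 + 10/149 = 159/149
1 + 1/(159/149) = 1 + 149/159 = 308/159
8 + 1/(308/159) = 8 + 159/308 = 2623/308

2623/308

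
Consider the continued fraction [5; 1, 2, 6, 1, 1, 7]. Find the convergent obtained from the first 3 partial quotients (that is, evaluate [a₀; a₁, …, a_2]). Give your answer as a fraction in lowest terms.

17/3

a_0 = 5: 5/1
a_1 = 1: 6/1
a_2 = 2: 17/3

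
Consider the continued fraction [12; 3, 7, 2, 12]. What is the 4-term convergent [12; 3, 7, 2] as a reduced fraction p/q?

Start with 2.
7 + 1/(2/1) = 7 + 1/2 = 15/2
3 + 1/(15/2) = 3 + 2/15 = 47/15
12 + 1/(47/15) = 12 + 15/47 = 579/47

579/47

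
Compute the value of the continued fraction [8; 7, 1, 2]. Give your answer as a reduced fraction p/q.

a_0 = 8: 8/1
a_1 = 7: 57/7
a_2 = 1: 65/8
a_3 = 2: 187/23

187/23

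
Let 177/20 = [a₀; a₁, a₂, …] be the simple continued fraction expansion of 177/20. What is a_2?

5

177 ÷ 20 → quotient 8, remainder 17
20 ÷ 17 → quotient 1, remainder 3
17 ÷ 3 → quotient 5, remainder 2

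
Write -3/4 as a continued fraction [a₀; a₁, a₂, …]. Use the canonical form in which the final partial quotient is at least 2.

[-1; 4]

Run the Euclidean algorithm, recording each quotient:
-3 ÷ 4 → quotient -1, remainder 1
4 ÷ 1 → quotient 4, remainder 0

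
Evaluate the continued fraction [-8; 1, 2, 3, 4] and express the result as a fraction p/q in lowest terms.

Start with 4.
3 + 1/(4/1) = 3 + 1/4 = 13/4
2 + 1/(13/4) = 2 + 4/13 = 30/13
1 + 1/(30/13) = 1 + 13/30 = 43/30
-8 + 1/(43/30) = -8 + 30/43 = -314/43

-314/43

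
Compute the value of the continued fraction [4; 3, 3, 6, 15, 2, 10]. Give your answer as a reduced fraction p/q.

a_0 = 4: 4/1
a_1 = 3: 13/3
a_2 = 3: 43/10
a_3 = 6: 271/63
a_4 = 15: 4108/955
a_5 = 2: 8487/1973
a_6 = 10: 88978/20685

88978/20685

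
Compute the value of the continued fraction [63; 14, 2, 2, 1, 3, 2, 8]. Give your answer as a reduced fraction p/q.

453027/7183

Work from the innermost term outward:
Start with 8.
2 + 1/(8/1) = 2 + 1/8 = 17/8
3 + 1/(17/8) = 3 + 8/17 = 59/17
1 + 1/(59/17) = 1 + 17/59 = 76/59
2 + 1/(76/59) = 2 + 59/76 = 211/76
2 + 1/(211/76) = 2 + 76/211 = 498/211
14 + 1/(498/211) = 14 + 211/498 = 7183/498
63 + 1/(7183/498) = 63 + 498/7183 = 453027/7183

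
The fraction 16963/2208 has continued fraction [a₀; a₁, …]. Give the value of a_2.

2

⌊16963/2208⌋ = 7, remainder 1507
⌊2208/1507⌋ = 1, remainder 701
⌊1507/701⌋ = 2, remainder 105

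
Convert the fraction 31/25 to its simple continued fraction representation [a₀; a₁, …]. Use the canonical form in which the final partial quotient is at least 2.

[1; 4, 6]

⌊31/25⌋ = 1, remainder 6
⌊25/6⌋ = 4, remainder 1
⌊6/1⌋ = 6, remainder 0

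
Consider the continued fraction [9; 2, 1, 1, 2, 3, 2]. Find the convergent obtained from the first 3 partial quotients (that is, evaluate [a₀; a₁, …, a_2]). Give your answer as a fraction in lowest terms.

28/3

Start with 1.
2 + 1/(1/1) = 2 + 1/1 = 3/1
9 + 1/(3/1) = 9 + 1/3 = 28/3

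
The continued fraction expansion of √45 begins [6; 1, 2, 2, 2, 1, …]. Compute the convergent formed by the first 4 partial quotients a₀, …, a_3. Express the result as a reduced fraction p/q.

47/7

Compute successive convergents:
a_0 = 6: 6/1
a_1 = 1: 7/1
a_2 = 2: 20/3
a_3 = 2: 47/7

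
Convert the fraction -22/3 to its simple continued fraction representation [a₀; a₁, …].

[-8; 1, 2]

Repeatedly divide and take the remainder:
⌊-22/3⌋ = -8, remainder 2
⌊3/2⌋ = 1, remainder 1
⌊2/1⌋ = 2, remainder 0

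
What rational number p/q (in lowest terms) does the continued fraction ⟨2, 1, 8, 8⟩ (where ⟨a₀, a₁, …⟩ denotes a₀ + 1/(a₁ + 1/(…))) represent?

Start with 8.
8 + 1/(8/1) = 8 + 1/8 = 65/8
1 + 1/(65/8) = 1 + 8/65 = 73/65
2 + 1/(73/65) = 2 + 65/73 = 211/73

211/73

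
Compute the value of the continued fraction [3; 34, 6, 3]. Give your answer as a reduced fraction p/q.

a_0 = 3: 3/1
a_1 = 34: 103/34
a_2 = 6: 621/205
a_3 = 3: 1966/649

1966/649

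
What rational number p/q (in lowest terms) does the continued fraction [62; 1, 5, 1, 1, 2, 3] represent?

7039/112

a_0 = 62: 62/1
a_1 = 1: 63/1
a_2 = 5: 377/6
a_3 = 1: 440/7
a_4 = 1: 817/13
a_5 = 2: 2074/33
a_6 = 3: 7039/112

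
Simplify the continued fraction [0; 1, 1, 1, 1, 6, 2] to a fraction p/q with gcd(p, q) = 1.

a_0 = 0: 0/1
a_1 = 1: 1/1
a_2 = 1: 1/2
a_3 = 1: 2/3
a_4 = 1: 3/5
a_5 = 6: 20/33
a_6 = 2: 43/71

43/71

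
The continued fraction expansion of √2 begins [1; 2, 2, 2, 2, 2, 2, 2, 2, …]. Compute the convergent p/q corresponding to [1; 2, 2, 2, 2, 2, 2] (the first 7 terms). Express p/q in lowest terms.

239/169

Work from the innermost term outward:
Start with 2.
2 + 1/(2/1) = 2 + 1/2 = 5/2
2 + 1/(5/2) = 2 + 2/5 = 12/5
2 + 1/(12/5) = 2 + 5/12 = 29/12
2 + 1/(29/12) = 2 + 12/29 = 70/29
2 + 1/(70/29) = 2 + 29/70 = 169/70
1 + 1/(169/70) = 1 + 70/169 = 239/169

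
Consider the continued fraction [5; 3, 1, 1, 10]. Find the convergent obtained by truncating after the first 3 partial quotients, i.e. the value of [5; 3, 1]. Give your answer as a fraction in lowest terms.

21/4

Compute successive convergents:
a_0 = 5: 5/1
a_1 = 3: 16/3
a_2 = 1: 21/4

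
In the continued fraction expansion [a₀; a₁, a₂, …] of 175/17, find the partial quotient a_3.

2

175 ÷ 17 → quotient 10, remainder 5
17 ÷ 5 → quotient 3, remainder 2
5 ÷ 2 → quotient 2, remainder 1
2 ÷ 1 → quotient 2, remainder 0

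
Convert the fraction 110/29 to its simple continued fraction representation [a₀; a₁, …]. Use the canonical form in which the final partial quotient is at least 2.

[3; 1, 3, 1, 5]

110 ÷ 29 → quotient 3, remainder 23
29 ÷ 23 → quotient 1, remainder 6
23 ÷ 6 → quotient 3, remainder 5
6 ÷ 5 → quotient 1, remainder 1
5 ÷ 1 → quotient 5, remainder 0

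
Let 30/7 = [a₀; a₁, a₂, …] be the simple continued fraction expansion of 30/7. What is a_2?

2

30 ÷ 7 → quotient 4, remainder 2
7 ÷ 2 → quotient 3, remainder 1
2 ÷ 1 → quotient 2, remainder 0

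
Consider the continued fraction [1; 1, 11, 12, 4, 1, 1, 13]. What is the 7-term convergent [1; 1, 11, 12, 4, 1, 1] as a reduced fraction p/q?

2548/1329

Start with 1.
1 + 1/(1/1) = 1 + 1/1 = 2/1
4 + 1/(2/1) = 4 + 1/2 = 9/2
12 + 1/(9/2) = 12 + 2/9 = 110/9
11 + 1/(110/9) = 11 + 9/110 = 1219/110
1 + 1/(1219/110) = 1 + 110/1219 = 1329/1219
1 + 1/(1329/1219) = 1 + 1219/1329 = 2548/1329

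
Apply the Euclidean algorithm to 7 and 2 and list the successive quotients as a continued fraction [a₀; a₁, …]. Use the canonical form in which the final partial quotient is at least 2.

⌊7/2⌋ = 3, remainder 1
⌊2/1⌋ = 2, remainder 0

[3; 2]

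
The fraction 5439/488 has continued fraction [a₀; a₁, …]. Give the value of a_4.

5439 = 11·488 + 71, so a_0 = 11
488 = 6·71 + 62, so a_1 = 6
71 = 1·62 + 9, so a_2 = 1
62 = 6·9 + 8, so a_3 = 6
9 = 1·8 + 1, so a_4 = 1

1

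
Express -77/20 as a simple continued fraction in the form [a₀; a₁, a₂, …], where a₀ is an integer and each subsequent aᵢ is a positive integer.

Run the Euclidean algorithm, recording each quotient:
-77 ÷ 20 → quotient -4, remainder 3
20 ÷ 3 → quotient 6, remainder 2
3 ÷ 2 → quotient 1, remainder 1
2 ÷ 1 → quotient 2, remainder 0

[-4; 6, 1, 2]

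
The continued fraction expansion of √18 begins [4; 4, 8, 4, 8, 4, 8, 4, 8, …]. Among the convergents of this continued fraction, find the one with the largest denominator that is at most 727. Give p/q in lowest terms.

a_0 = 4: 4/1  (≤ bound)
a_1 = 4: 17/4  (≤ bound)
a_2 = 8: 140/33  (≤ bound)
a_3 = 4: 577/136  (≤ bound)
a_4 = 8: 4756/1121  (> 727, stop)

577/136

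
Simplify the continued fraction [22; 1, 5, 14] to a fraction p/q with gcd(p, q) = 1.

1941/85

Use the convergent recurrence hₖ = aₖ·hₖ₋₁ + hₖ₋₂ (and likewise for the denominators kₖ):
a_0 = 22: 22/1
a_1 = 1: 23/1
a_2 = 5: 137/6
a_3 = 14: 1941/85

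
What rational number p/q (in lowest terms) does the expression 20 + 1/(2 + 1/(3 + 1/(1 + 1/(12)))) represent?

Work from the innermost term outward:
Start with 12.
1 + 1/(12/1) = 1 + 1/12 = 13/12
3 + 1/(13/12) = 3 + 12/13 = 51/13
2 + 1/(51/13) = 2 + 13/51 = 115/51
20 + 1/(115/51) = 20 + 51/115 = 2351/115

2351/115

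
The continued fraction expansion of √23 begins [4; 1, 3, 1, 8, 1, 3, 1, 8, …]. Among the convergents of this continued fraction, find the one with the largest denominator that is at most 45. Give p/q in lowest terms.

a_0 = 4: 4/1  (≤ bound)
a_1 = 1: 5/1  (≤ bound)
a_2 = 3: 19/4  (≤ bound)
a_3 = 1: 24/5  (≤ bound)
a_4 = 8: 211/44  (≤ bound)
a_5 = 1: 235/49  (> 45, stop)

211/44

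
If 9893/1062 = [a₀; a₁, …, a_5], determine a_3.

Run the Euclidean algorithm, recording each quotient:
9893 = 9·1062 + 335, so a_0 = 9
1062 = 3·335 + 57, so a_1 = 3
335 = 5·57 + 50, so a_2 = 5
57 = 1·50 + 7, so a_3 = 1

1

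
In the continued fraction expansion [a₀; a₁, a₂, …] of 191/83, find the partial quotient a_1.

191 ÷ 83 → quotient 2, remainder 25
83 ÷ 25 → quotient 3, remainder 8

3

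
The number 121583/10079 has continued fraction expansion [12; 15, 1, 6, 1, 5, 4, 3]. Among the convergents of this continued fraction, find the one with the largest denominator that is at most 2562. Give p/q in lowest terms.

a_0 = 12: 12/1  (≤ bound)
a_1 = 15: 181/15  (≤ bound)
a_2 = 1: 193/16  (≤ bound)
a_3 = 6: 1339/111  (≤ bound)
a_4 = 1: 1532/127  (≤ bound)
a_5 = 5: 8999/746  (≤ bound)
a_6 = 4: 37528/3111  (> 2562, stop)

8999/746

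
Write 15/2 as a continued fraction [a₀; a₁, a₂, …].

15 = 7·2 + 1, so a_0 = 7
2 = 2·1 + 0, so a_1 = 2

[7; 2]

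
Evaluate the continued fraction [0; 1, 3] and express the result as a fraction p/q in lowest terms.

3/4

Use the convergent recurrence hₖ = aₖ·hₖ₋₁ + hₖ₋₂ (and likewise for the denominators kₖ):
a_0 = 0: 0/1
a_1 = 1: 1/1
a_2 = 3: 3/4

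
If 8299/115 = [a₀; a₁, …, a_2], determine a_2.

19

Run the Euclidean algorithm, recording each quotient:
⌊8299/115⌋ = 72, remainder 19
⌊115/19⌋ = 6, remainder 1
⌊19/1⌋ = 19, remainder 0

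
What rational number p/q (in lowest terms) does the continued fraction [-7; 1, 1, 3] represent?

-45/7

a_0 = -7: -7/1
a_1 = 1: -6/1
a_2 = 1: -13/2
a_3 = 3: -45/7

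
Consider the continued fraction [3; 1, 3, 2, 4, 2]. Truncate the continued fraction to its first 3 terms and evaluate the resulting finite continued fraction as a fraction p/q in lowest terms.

Collapse the nested fraction from the inside out:
Start with 3.
1 + 1/(3/1) = 1 + 1/3 = 4/3
3 + 1/(4/3) = 3 + 3/4 = 15/4

15/4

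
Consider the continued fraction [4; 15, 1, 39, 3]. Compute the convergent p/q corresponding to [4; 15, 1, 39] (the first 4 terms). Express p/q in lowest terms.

2596/639

Use the convergent recurrence hₖ = aₖ·hₖ₋₁ + hₖ₋₂ (and likewise for the denominators kₖ):
a_0 = 4: 4/1
a_1 = 15: 61/15
a_2 = 1: 65/16
a_3 = 39: 2596/639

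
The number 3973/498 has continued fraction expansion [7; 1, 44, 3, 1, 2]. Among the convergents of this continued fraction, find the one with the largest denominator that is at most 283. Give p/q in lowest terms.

1444/181

a_0 = 7: 7/1  (≤ bound)
a_1 = 1: 8/1  (≤ bound)
a_2 = 44: 359/45  (≤ bound)
a_3 = 3: 1085/136  (≤ bound)
a_4 = 1: 1444/181  (≤ bound)
a_5 = 2: 3973/498  (> 283, stop)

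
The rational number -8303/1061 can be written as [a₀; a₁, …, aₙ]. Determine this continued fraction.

[-8; 5, 1, 2, 1, 3, 2, 5]

Apply division with remainder until the remainder is 0:
-8303 = -8·1061 + 185, so a_0 = -8
1061 = 5·185 + 136, so a_1 = 5
185 = 1·136 + 49, so a_2 = 1
136 = 2·49 + 38, so a_3 = 2
49 = 1·38 + 11, so a_4 = 1
38 = 3·11 + 5, so a_5 = 3
11 = 2·5 + 1, so a_6 = 2
5 = 5·1 + 0, so a_7 = 5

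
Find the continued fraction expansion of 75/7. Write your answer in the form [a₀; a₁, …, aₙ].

Apply division with remainder until the remainder is 0:
⌊75/7⌋ = 10, remainder 5
⌊7/5⌋ = 1, remainder 2
⌊5/2⌋ = 2, remainder 1
⌊2/1⌋ = 2, remainder 0

[10; 1, 2, 2]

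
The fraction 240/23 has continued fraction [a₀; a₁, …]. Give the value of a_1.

2

240 = 10·23 + 10, so a_0 = 10
23 = 2·10 + 3, so a_1 = 2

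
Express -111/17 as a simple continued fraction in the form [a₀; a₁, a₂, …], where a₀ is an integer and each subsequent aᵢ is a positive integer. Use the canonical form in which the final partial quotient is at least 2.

⌊-111/17⌋ = -7, remainder 8
⌊17/8⌋ = 2, remainder 1
⌊8/1⌋ = 8, remainder 0

[-7; 2, 8]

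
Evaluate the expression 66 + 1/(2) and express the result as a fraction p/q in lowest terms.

133/2

a_0 = 66: 66/1
a_1 = 2: 133/2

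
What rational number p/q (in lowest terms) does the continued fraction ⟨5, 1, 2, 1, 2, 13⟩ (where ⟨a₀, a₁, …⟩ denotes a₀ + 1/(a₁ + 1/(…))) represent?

842/147

Start with 13.
2 + 1/(13/1) = 2 + 1/13 = 27/13
1 + 1/(27/13) = 1 + 13/27 = 40/27
2 + 1/(40/27) = 2 + 27/40 = 107/40
1 + 1/(107/40) = 1 + 40/107 = 147/107
5 + 1/(147/107) = 5 + 107/147 = 842/147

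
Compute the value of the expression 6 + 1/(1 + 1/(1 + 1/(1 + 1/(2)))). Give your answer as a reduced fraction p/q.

Start with 2.
1 + 1/(2/1) = 1 + 1/2 = 3/2
1 + 1/(3/2) = 1 + 2/3 = 5/3
1 + 1/(5/3) = 1 + 3/5 = 8/5
6 + 1/(8/5) = 6 + 5/8 = 53/8

53/8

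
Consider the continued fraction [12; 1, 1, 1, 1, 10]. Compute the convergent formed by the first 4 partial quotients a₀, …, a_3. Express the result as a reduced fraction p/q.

Start with 1.
1 + 1/(1/1) = 1 + 1/1 = 2/1
1 + 1/(2/1) = 1 + 1/2 = 3/2
12 + 1/(3/2) = 12 + 2/3 = 38/3

38/3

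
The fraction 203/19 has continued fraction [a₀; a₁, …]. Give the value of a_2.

⌊203/19⌋ = 10, remainder 13
⌊19/13⌋ = 1, remainder 6
⌊13/6⌋ = 2, remainder 1

2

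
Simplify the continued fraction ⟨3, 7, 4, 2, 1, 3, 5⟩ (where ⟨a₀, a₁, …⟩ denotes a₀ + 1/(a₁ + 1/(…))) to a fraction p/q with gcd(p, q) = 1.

Build up convergents one term at a time:
a_0 = 3: 3/1
a_1 = 7: 22/7
a_2 = 4: 91/29
a_3 = 2: 204/65
a_4 = 1: 295/94
a_5 = 3: 1089/347
a_6 = 5: 5740/1829

5740/1829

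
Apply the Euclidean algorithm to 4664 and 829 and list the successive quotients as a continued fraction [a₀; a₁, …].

[5; 1, 1, 1, 2, 14, 2, 3]

Repeatedly divide and take the remainder:
4664 = 5·829 + 519, so a_0 = 5
829 = 1·519 + 310, so a_1 = 1
519 = 1·310 + 209, so a_2 = 1
310 = 1·209 + 101, so a_3 = 1
209 = 2·101 + 7, so a_4 = 2
101 = 14·7 + 3, so a_5 = 14
7 = 2·3 + 1, so a_6 = 2
3 = 3·1 + 0, so a_7 = 3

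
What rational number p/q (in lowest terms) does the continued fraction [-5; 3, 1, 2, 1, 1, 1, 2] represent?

-511/108

Start with 2.
1 + 1/(2/1) = 1 + 1/2 = 3/2
1 + 1/(3/2) = 1 + 2/3 = 5/3
1 + 1/(5/3) = 1 + 3/5 = 8/5
2 + 1/(8/5) = 2 + 5/8 = 21/8
1 + 1/(21/8) = 1 + 8/21 = 29/21
3 + 1/(29/21) = 3 + 21/29 = 108/29
-5 + 1/(108/29) = -5 + 29/108 = -511/108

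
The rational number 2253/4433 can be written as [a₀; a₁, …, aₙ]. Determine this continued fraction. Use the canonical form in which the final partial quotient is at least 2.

⌊2253/4433⌋ = 0, remainder 2253
⌊4433/2253⌋ = 1, remainder 2180
⌊2253/2180⌋ = 1, remainder 73
⌊2180/73⌋ = 29, remainder 63
⌊73/63⌋ = 1, remainder 10
⌊63/10⌋ = 6, remainder 3
⌊10/3⌋ = 3, remainder 1
⌊3/1⌋ = 3, remainder 0

[0; 1, 1, 29, 1, 6, 3, 3]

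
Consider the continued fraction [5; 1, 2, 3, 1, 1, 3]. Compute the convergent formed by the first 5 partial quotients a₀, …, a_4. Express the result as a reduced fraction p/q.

74/13

Compute successive convergents:
a_0 = 5: 5/1
a_1 = 1: 6/1
a_2 = 2: 17/3
a_3 = 3: 57/10
a_4 = 1: 74/13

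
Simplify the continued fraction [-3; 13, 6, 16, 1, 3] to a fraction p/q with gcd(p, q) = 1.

Collapse the nested fraction from the inside out:
Start with 3.
1 + 1/(3/1) = 1 + 1/3 = 4/3
16 + 1/(4/3) = 16 + 3/4 = 67/4
6 + 1/(67/4) = 6 + 4/67 = 406/67
13 + 1/(406/67) = 13 + 67/406 = 5345/406
-3 + 1/(5345/406) = -3 + 406/5345 = -15629/5345

-15629/5345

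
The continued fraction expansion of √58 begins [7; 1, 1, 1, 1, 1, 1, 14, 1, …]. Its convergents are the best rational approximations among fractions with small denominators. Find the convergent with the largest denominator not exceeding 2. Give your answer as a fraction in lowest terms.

15/2

a_0 = 7: 7/1  (≤ bound)
a_1 = 1: 8/1  (≤ bound)
a_2 = 1: 15/2  (≤ bound)
a_3 = 1: 23/3  (> 2, stop)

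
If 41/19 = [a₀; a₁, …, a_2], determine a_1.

41 = 2·19 + 3, so a_0 = 2
19 = 6·3 + 1, so a_1 = 6

6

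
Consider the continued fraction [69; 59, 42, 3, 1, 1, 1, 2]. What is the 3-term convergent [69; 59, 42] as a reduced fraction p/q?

Build up convergents one term at a time:
a_0 = 69: 69/1
a_1 = 59: 4072/59
a_2 = 42: 171093/2479

171093/2479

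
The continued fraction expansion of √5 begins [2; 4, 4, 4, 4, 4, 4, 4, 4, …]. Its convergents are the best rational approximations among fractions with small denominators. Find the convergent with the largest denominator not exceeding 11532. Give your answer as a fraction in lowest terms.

List convergents until the denominator exceeds the bound:
a_0 = 2: 2/1  (≤ bound)
a_1 = 4: 9/4  (≤ bound)
a_2 = 4: 38/17  (≤ bound)
a_3 = 4: 161/72  (≤ bound)
a_4 = 4: 682/305  (≤ bound)
a_5 = 4: 2889/1292  (≤ bound)
a_6 = 4: 12238/5473  (≤ bound)
a_7 = 4: 51841/23184  (> 11532, stop)

12238/5473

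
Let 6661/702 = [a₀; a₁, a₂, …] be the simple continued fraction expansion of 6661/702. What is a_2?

6661 = 9·702 + 343, so a_0 = 9
702 = 2·343 + 16, so a_1 = 2
343 = 21·16 + 7, so a_2 = 21

21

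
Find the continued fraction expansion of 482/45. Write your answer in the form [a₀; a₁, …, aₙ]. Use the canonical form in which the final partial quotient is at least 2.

482 ÷ 45 → quotient 10, remainder 32
45 ÷ 32 → quotient 1, remainder 13
32 ÷ 13 → quotient 2, remainder 6
13 ÷ 6 → quotient 2, remainder 1
6 ÷ 1 → quotient 6, remainder 0

[10; 1, 2, 2, 6]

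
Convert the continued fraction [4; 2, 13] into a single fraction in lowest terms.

121/27

a_0 = 4: 4/1
a_1 = 2: 9/2
a_2 = 13: 121/27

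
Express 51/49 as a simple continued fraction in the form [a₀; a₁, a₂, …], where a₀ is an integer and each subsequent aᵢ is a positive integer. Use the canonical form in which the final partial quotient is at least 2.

[1; 24, 2]

51 ÷ 49 → quotient 1, remainder 2
49 ÷ 2 → quotient 24, remainder 1
2 ÷ 1 → quotient 2, remainder 0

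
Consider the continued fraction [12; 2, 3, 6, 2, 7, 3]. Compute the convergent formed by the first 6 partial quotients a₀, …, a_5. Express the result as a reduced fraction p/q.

8814/709

Compute successive convergents:
a_0 = 12: 12/1
a_1 = 2: 25/2
a_2 = 3: 87/7
a_3 = 6: 547/44
a_4 = 2: 1181/95
a_5 = 7: 8814/709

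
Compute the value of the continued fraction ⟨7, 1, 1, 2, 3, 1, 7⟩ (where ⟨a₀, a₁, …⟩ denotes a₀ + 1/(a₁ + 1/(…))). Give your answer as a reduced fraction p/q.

a_0 = 7: 7/1
a_1 = 1: 8/1
a_2 = 1: 15/2
a_3 = 2: 38/5
a_4 = 3: 129/17
a_5 = 1: 167/22
a_6 = 7: 1298/171

1298/171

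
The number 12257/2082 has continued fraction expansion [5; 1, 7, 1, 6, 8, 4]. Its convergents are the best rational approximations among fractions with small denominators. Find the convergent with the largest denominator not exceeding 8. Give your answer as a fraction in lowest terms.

47/8

a_0 = 5: 5/1  (≤ bound)
a_1 = 1: 6/1  (≤ bound)
a_2 = 7: 47/8  (≤ bound)
a_3 = 1: 53/9  (> 8, stop)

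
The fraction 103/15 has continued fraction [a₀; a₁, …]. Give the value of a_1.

1

⌊103/15⌋ = 6, remainder 13
⌊15/13⌋ = 1, remainder 2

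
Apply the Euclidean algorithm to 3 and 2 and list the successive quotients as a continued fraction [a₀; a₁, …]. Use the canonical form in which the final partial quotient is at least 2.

[1; 2]

Run the Euclidean algorithm, recording each quotient:
3 = 1·2 + 1, so a_0 = 1
2 = 2·1 + 0, so a_1 = 2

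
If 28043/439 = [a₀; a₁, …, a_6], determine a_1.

Apply division with remainder until the remainder is 0:
28043 = 63·439 + 386, so a_0 = 63
439 = 1·386 + 53, so a_1 = 1

1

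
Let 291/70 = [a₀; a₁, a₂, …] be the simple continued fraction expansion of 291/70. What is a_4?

291 ÷ 70 → quotient 4, remainder 11
70 ÷ 11 → quotient 6, remainder 4
11 ÷ 4 → quotient 2, remainder 3
4 ÷ 3 → quotient 1, remainder 1
3 ÷ 1 → quotient 3, remainder 0

3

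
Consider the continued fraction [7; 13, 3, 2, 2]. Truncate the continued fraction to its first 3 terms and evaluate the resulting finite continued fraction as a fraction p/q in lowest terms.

283/40

Start with 3.
13 + 1/(3/1) = 13 + 1/3 = 40/3
7 + 1/(40/3) = 7 + 3/40 = 283/40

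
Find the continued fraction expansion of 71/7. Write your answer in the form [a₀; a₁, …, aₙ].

[10; 7]

Run the Euclidean algorithm, recording each quotient:
71 ÷ 7 → quotient 10, remainder 1
7 ÷ 1 → quotient 7, remainder 0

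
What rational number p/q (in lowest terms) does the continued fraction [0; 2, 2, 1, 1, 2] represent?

Starting at the tail and folding back:
Start with 2.
1 + 1/(2/1) = 1 + 1/2 = 3/2
1 + 1/(3/2) = 1 + 2/3 = 5/3
2 + 1/(5/3) = 2 + 3/5 = 13/5
2 + 1/(13/5) = 2 + 5/13 = 31/13
0 + 1/(31/13) = 0 + 13/31 = 13/31

13/31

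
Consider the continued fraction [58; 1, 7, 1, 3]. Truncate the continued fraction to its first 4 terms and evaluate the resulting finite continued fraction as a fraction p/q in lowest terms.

530/9

Use the convergent recurrence hₖ = aₖ·hₖ₋₁ + hₖ₋₂ (and likewise for the denominators kₖ):
a_0 = 58: 58/1
a_1 = 1: 59/1
a_2 = 7: 471/8
a_3 = 1: 530/9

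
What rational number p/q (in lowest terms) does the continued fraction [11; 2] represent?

23/2

Compute successive convergents:
a_0 = 11: 11/1
a_1 = 2: 23/2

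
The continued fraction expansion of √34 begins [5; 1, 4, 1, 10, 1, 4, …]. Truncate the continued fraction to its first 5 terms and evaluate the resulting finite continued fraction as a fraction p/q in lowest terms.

379/65

Build up convergents one term at a time:
a_0 = 5: 5/1
a_1 = 1: 6/1
a_2 = 4: 29/5
a_3 = 1: 35/6
a_4 = 10: 379/65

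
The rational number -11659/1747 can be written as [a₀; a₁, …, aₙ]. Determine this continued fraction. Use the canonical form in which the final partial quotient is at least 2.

-11659 ÷ 1747 → quotient -7, remainder 570
1747 ÷ 570 → quotient 3, remainder 37
570 ÷ 37 → quotient 15, remainder 15
37 ÷ 15 → quotient 2, remainder 7
15 ÷ 7 → quotient 2, remainder 1
7 ÷ 1 → quotient 7, remainder 0

[-7; 3, 15, 2, 2, 7]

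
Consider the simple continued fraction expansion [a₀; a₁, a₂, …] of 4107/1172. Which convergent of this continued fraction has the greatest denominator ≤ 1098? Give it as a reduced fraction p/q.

410/117

a_0 = 3: 3/1  (≤ bound)
a_1 = 1: 4/1  (≤ bound)
a_2 = 1: 7/2  (≤ bound)
a_3 = 58: 410/117  (≤ bound)
a_4 = 10: 4107/1172  (> 1098, stop)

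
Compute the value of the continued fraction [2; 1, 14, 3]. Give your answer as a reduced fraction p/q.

a_0 = 2: 2/1
a_1 = 1: 3/1
a_2 = 14: 44/15
a_3 = 3: 135/46

135/46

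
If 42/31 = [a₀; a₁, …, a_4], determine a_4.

2

42 = 1·31 + 11, so a_0 = 1
31 = 2·11 + 9, so a_1 = 2
11 = 1·9 + 2, so a_2 = 1
9 = 4·2 + 1, so a_3 = 4
2 = 2·1 + 0, so a_4 = 2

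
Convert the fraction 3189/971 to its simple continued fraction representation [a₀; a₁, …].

[3; 3, 1, 1, 13, 3, 3]

3189 = 3·971 + 276, so a_0 = 3
971 = 3·276 + 143, so a_1 = 3
276 = 1·143 + 133, so a_2 = 1
143 = 1·133 + 10, so a_3 = 1
133 = 13·10 + 3, so a_4 = 13
10 = 3·3 + 1, so a_5 = 3
3 = 3·1 + 0, so a_6 = 3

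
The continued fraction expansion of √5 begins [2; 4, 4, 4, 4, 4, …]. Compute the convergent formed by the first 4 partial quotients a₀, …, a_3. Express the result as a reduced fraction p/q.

Start with 4.
4 + 1/(4/1) = 4 + 1/4 = 17/4
4 + 1/(17/4) = 4 + 4/17 = 72/17
2 + 1/(72/17) = 2 + 17/72 = 161/72

161/72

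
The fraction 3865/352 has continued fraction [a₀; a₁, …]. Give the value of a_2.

49

3865 = 10·352 + 345, so a_0 = 10
352 = 1·345 + 7, so a_1 = 1
345 = 49·7 + 2, so a_2 = 49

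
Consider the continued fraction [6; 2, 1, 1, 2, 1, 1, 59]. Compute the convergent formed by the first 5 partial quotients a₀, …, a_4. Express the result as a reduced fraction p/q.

83/13

a_0 = 6: 6/1
a_1 = 2: 13/2
a_2 = 1: 19/3
a_3 = 1: 32/5
a_4 = 2: 83/13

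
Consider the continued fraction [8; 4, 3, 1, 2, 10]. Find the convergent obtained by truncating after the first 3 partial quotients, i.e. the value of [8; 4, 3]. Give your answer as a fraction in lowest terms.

Use the convergent recurrence hₖ = aₖ·hₖ₋₁ + hₖ₋₂ (and likewise for the denominators kₖ):
a_0 = 8: 8/1
a_1 = 4: 33/4
a_2 = 3: 107/13

107/13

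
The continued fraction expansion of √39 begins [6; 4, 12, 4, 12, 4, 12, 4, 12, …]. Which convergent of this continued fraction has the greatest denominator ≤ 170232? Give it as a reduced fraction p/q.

a_0 = 6: 6/1  (≤ bound)
a_1 = 4: 25/4  (≤ bound)
a_2 = 12: 306/49  (≤ bound)
a_3 = 4: 1249/200  (≤ bound)
a_4 = 12: 15294/2449  (≤ bound)
a_5 = 4: 62425/9996  (≤ bound)
a_6 = 12: 764394/122401  (≤ bound)
a_7 = 4: 3120001/499600  (> 170232, stop)

764394/122401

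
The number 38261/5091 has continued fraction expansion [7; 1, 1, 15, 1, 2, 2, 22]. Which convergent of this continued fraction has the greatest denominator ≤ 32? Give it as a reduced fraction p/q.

233/31

List convergents until the denominator exceeds the bound:
a_0 = 7: 7/1  (≤ bound)
a_1 = 1: 8/1  (≤ bound)
a_2 = 1: 15/2  (≤ bound)
a_3 = 15: 233/31  (≤ bound)
a_4 = 1: 248/33  (> 32, stop)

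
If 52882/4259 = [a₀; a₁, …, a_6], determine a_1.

2

52882 = 12·4259 + 1774, so a_0 = 12
4259 = 2·1774 + 711, so a_1 = 2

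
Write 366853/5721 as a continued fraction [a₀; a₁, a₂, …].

Run the Euclidean algorithm, recording each quotient:
⌊366853/5721⌋ = 64, remainder 709
⌊5721/709⌋ = 8, remainder 49
⌊709/49⌋ = 14, remainder 23
⌊49/23⌋ = 2, remainder 3
⌊23/3⌋ = 7, remainder 2
⌊3/2⌋ = 1, remainder 1
⌊2/1⌋ = 2, remainder 0

[64; 8, 14, 2, 7, 1, 2]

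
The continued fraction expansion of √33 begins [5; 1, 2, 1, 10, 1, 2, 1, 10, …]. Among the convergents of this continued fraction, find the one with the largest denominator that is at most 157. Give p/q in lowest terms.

787/137

a_0 = 5: 5/1  (≤ bound)
a_1 = 1: 6/1  (≤ bound)
a_2 = 2: 17/3  (≤ bound)
a_3 = 1: 23/4  (≤ bound)
a_4 = 10: 247/43  (≤ bound)
a_5 = 1: 270/47  (≤ bound)
a_6 = 2: 787/137  (≤ bound)
a_7 = 1: 1057/184  (> 157, stop)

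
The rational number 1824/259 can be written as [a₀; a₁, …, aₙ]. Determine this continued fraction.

1824 ÷ 259 → quotient 7, remainder 11
259 ÷ 11 → quotient 23, remainder 6
11 ÷ 6 → quotient 1, remainder 5
6 ÷ 5 → quotient 1, remainder 1
5 ÷ 1 → quotient 5, remainder 0

[7; 23, 1, 1, 5]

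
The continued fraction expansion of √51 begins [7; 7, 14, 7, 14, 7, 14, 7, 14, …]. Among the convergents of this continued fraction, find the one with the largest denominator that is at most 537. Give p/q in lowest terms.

707/99

List convergents until the denominator exceeds the bound:
a_0 = 7: 7/1  (≤ bound)
a_1 = 7: 50/7  (≤ bound)
a_2 = 14: 707/99  (≤ bound)
a_3 = 7: 4999/700  (> 537, stop)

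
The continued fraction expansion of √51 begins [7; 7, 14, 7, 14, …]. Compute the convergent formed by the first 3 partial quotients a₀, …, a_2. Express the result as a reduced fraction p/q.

707/99

Start with 14.
7 + 1/(14/1) = 7 + 1/14 = 99/14
7 + 1/(99/14) = 7 + 14/99 = 707/99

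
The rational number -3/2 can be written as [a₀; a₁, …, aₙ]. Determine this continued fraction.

[-2; 2]

-3 ÷ 2 → quotient -2, remainder 1
2 ÷ 1 → quotient 2, remainder 0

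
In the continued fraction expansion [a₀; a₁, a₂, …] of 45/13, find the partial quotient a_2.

45 = 3·13 + 6, so a_0 = 3
13 = 2·6 + 1, so a_1 = 2
6 = 6·1 + 0, so a_2 = 6

6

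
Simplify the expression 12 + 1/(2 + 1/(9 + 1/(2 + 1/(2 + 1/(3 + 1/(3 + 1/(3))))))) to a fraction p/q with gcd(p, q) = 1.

Build up convergents one term at a time:
a_0 = 12: 12/1
a_1 = 2: 25/2
a_2 = 9: 237/19
a_3 = 2: 499/40
a_4 = 2: 1235/99
a_5 = 3: 4204/337
a_6 = 3: 13847/1110
a_7 = 3: 45745/3667

45745/3667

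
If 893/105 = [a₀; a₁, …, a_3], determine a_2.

1

Apply division with remainder until the remainder is 0:
⌊893/105⌋ = 8, remainder 53
⌊105/53⌋ = 1, remainder 52
⌊53/52⌋ = 1, remainder 1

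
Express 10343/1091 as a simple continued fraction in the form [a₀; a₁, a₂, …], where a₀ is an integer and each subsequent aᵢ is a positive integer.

[9; 2, 12, 5, 2, 1, 2]

10343 = 9·1091 + 524, so a_0 = 9
1091 = 2·524 + 43, so a_1 = 2
524 = 12·43 + 8, so a_2 = 12
43 = 5·8 + 3, so a_3 = 5
8 = 2·3 + 2, so a_4 = 2
3 = 1·2 + 1, so a_5 = 1
2 = 2·1 + 0, so a_6 = 2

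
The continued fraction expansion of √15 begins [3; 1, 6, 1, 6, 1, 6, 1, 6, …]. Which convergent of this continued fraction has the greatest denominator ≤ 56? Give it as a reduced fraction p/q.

213/55

a_0 = 3: 3/1  (≤ bound)
a_1 = 1: 4/1  (≤ bound)
a_2 = 6: 27/7  (≤ bound)
a_3 = 1: 31/8  (≤ bound)
a_4 = 6: 213/55  (≤ bound)
a_5 = 1: 244/63  (> 56, stop)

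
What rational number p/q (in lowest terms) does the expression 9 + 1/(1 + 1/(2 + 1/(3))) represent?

97/10

Start with 3.
2 + 1/(3/1) = 2 + 1/3 = 7/3
1 + 1/(7/3) = 1 + 3/7 = 10/7
9 + 1/(10/7) = 9 + 7/10 = 97/10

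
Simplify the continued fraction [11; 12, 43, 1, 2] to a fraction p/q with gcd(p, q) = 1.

17456/1575

Start with 2.
1 + 1/(2/1) = 1 + 1/2 = 3/2
43 + 1/(3/2) = 43 + 2/3 = 131/3
12 + 1/(131/3) = 12 + 3/131 = 1575/131
11 + 1/(1575/131) = 11 + 131/1575 = 17456/1575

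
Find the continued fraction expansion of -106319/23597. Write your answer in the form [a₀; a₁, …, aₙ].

[-5; 2, 44, 44, 6]

-106319 = -5·23597 + 11666, so a_0 = -5
23597 = 2·11666 + 265, so a_1 = 2
11666 = 44·265 + 6, so a_2 = 44
265 = 44·6 + 1, so a_3 = 44
6 = 6·1 + 0, so a_4 = 6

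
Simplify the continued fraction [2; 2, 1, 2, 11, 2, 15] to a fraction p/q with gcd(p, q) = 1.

a_0 = 2: 2/1
a_1 = 2: 5/2
a_2 = 1: 7/3
a_3 = 2: 19/8
a_4 = 11: 216/91
a_5 = 2: 451/190
a_6 = 15: 6981/2941

6981/2941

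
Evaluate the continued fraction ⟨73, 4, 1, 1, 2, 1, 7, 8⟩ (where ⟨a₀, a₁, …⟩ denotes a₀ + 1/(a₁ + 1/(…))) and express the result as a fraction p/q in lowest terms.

147023/2008

Compute successive convergents:
a_0 = 73: 73/1
a_1 = 4: 293/4
a_2 = 1: 366/5
a_3 = 1: 659/9
a_4 = 2: 1684/23
a_5 = 1: 2343/32
a_6 = 7: 18085/247
a_7 = 8: 147023/2008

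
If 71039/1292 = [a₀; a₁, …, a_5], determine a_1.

71039 ÷ 1292 → quotient 54, remainder 1271
1292 ÷ 1271 → quotient 1, remainder 21

1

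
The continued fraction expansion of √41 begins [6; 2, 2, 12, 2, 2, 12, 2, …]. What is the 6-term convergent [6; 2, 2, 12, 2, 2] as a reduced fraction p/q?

Starting at the tail and folding back:
Start with 2.
2 + 1/(2/1) = 2 + 1/2 = 5/2
12 + 1/(5/2) = 12 + 2/5 = 62/5
2 + 1/(62/5) = 2 + 5/62 = 129/62
2 + 1/(129/62) = 2 + 62/129 = 320/129
6 + 1/(320/129) = 6 + 129/320 = 2049/320

2049/320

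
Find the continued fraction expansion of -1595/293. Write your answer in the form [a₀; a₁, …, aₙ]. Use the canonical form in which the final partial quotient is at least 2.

[-6; 1, 1, 3, 1, 15, 2]

⌊-1595/293⌋ = -6, remainder 163
⌊293/163⌋ = 1, remainder 130
⌊163/130⌋ = 1, remainder 33
⌊130/33⌋ = 3, remainder 31
⌊33/31⌋ = 1, remainder 2
⌊31/2⌋ = 15, remainder 1
⌊2/1⌋ = 2, remainder 0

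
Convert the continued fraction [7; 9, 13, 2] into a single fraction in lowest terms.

a_0 = 7: 7/1
a_1 = 9: 64/9
a_2 = 13: 839/118
a_3 = 2: 1742/245

1742/245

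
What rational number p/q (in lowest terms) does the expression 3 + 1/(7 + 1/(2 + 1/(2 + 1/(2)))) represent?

279/89

a_0 = 3: 3/1
a_1 = 7: 22/7
a_2 = 2: 47/15
a_3 = 2: 116/37
a_4 = 2: 279/89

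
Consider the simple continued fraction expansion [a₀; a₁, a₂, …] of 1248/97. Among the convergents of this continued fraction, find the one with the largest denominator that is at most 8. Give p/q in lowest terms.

90/7

List convergents until the denominator exceeds the bound:
a_0 = 12: 12/1  (≤ bound)
a_1 = 1: 13/1  (≤ bound)
a_2 = 6: 90/7  (≤ bound)
a_3 = 2: 193/15  (> 8, stop)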